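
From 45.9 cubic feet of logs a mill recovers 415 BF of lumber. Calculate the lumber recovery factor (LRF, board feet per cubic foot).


Formula: LRF = Lumber Output (BF) / Log Input (ft^3)
LRF = 415 BF / 45.9 ft^3
LRF = 9.04 BF/ft^3

9.04


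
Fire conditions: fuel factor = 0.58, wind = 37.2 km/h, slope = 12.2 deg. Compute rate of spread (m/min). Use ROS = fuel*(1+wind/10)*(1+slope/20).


Formula: ROS = fuel * (1 + wind/10) * (1 + slope/20)
Wind factor = 1 + 37.2/10 = 4.72
Slope factor = 1 + 12.2/20 = 1.61
ROS = 0.58 * 4.72 * 1.61 = 4.41 m/min

4.41


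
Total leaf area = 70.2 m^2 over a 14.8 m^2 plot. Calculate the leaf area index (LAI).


Formula: LAI = total leaf area / ground area  (dimensionless)
LAI = 70.2 m^2 / 14.8 m^2
LAI = 4.74

4.74


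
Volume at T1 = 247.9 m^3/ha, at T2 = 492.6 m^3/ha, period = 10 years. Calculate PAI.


Formula: PAI = (V_T2 - V_T1) / (T2 - T1)
Volume increment = 492.6 - 247.9 = 244.7 m^3/ha
PAI = 244.7 / 10 = 24.47 m^3/ha/year

24.47


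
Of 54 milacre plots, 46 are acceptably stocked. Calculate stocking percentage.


Formula: Stocking % = stocked plots / total plots * 100
Stocking = 46 / 54 * 100
Stocking = 0.8519 * 100 = 85.2%

85.2


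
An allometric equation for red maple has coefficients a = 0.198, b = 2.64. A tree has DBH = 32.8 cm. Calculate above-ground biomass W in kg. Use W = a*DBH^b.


Formula: W = a * DBH^b  (allometric power law)
DBH^b = 32.8^2.64 = 10044.0056
W = 0.198 * 10044.0056 = 1988.7 kg

1988.7


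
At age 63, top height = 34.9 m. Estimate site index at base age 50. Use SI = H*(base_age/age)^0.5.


Formula: SI = H_dom * (base_age / age)^0.5
Age ratio = 50 / 63 = 0.79365
sqrt(age_ratio) = 0.89087
SI = 34.9 * 0.89087 = 31.1 m

31.1


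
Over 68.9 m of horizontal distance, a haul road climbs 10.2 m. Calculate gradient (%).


Formula: Gradient = rise / run * 100
Gradient = 10.2 / 68.9 * 100 = 14.8%

14.8


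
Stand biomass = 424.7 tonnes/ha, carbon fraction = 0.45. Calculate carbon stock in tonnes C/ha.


Formula: Carbon Stock = Biomass * Carbon Fraction
C = 424.7 t/ha * 0.45
C = 191.1 t C/ha

191.1


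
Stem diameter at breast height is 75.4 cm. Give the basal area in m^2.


Formula: BA = pi * (DBH/2)^2 / 10000  (cm^2 to m^2)
Radius = DBH/2 = 75.4/2 = 37.7 cm
BA = pi * 37.7^2 / 10000
   = 4465.1142 cm^2 / 10000
   = 0.4465 m^2

0.4465


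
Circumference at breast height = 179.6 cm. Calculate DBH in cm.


Formula: DBH = C / pi
DBH = 179.6 / pi
pi = 3.14159...
DBH = 57.2 cm

57.2


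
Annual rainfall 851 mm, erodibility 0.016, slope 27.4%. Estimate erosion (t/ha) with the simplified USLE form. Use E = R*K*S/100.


Formula: E = R * K * S / 100  (simplified USLE)
R * K = 851 * 0.016 = 13.616
E = 13.616 * 27.4 / 100 = 3.73 t/ha

3.73


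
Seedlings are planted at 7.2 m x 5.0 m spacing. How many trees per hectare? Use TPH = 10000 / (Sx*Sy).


Formula: TPH = 10000 m^2/ha / (spacing_x * spacing_y)
Area per tree = 7.2 m * 5.0 m = 36.0 m^2
TPH = 10000 / 36.0 = 278 trees/ha

278


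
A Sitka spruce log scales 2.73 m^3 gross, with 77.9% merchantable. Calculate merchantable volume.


Formula: MV = V_total * (merchantable_pct / 100)
Merchantable fraction = 77.9% / 100 = 0.779
MV = 2.73 m^3 * 0.779 = 2.127 m^3

2.127


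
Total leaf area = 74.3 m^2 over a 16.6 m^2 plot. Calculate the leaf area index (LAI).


Formula: LAI = total leaf area / ground area  (dimensionless)
LAI = 74.3 m^2 / 16.6 m^2
LAI = 4.48

4.48


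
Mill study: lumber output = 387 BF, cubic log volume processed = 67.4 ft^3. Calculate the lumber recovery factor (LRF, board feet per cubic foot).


Formula: LRF = Lumber Output (BF) / Log Input (ft^3)
LRF = 387 BF / 67.4 ft^3
LRF = 5.74 BF/ft^3

5.74


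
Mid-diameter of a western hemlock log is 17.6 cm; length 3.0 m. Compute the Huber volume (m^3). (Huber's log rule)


Huber: V = Am * L,  Am = pi*(Dm/200)^2
Am = pi*(17.6/200)^2 = 0.024328 m^2
V = 0.024328*3.0 = 0.073 m^3

0.073


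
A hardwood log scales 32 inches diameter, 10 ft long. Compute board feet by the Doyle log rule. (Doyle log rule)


Doyle: BF = (D - 4)^2 * L / 16
Adjusted diameter = 32 - 4 = 28 in
(D-4)^2 = 28^2 = 784
BF = 784 * 10 / 16 = 490 BF

490


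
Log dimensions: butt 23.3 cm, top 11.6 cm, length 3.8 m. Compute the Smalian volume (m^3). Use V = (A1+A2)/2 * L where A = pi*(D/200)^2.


Smalian: V = (A1 + A2)/2 * L,  A = pi*(D/200)^2
A1 = pi*(23.3/200)^2 = 0.042638 m^2
A2 = pi*(11.6/200)^2 = 0.010568 m^2
V = (0.042638+0.010568)/2*3.8 = 0.1011 m^3

0.1011


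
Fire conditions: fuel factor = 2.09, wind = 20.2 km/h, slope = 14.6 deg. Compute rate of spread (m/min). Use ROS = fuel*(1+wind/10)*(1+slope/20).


Formula: ROS = fuel * (1 + wind/10) * (1 + slope/20)
Wind factor = 1 + 20.2/10 = 3.02
Slope factor = 1 + 14.6/20 = 1.73
ROS = 2.09 * 3.02 * 1.73 = 10.92 m/min

10.92


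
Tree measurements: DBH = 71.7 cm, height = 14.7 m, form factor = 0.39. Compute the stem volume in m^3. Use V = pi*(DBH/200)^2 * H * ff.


Formula: V = pi * (DBH/200)^2 * H * ff
Radius = DBH/200 = 71.7/200 = 0.3585 m
Radius^2 = 0.3585^2 = 0.12852225 m^2
V = pi * 0.12852225 * 14.7 * 0.39
V = 2.315 m^3

2.315


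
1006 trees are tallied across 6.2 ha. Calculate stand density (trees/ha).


Formula: Stand Density = N_trees / Area_ha
Density = 1006 trees / 6.2 ha
Density = 162 trees/ha

162


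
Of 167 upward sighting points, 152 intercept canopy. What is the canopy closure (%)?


Formula: Canopy closure = covered points / total points * 100
Closure = 152 / 167 * 100
Closure = 0.9102 * 100 = 91.0%

91.0


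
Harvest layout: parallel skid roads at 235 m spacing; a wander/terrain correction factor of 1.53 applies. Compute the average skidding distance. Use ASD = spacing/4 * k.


Formula: ASD = (spacing / 4) * correction
Uncorrected distance = spacing / 4 = 235 / 4 = 58.75 m
ASD = 58.75 * 1.53 = 90 m

90


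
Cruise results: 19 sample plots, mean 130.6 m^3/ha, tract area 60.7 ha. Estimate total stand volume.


Formula: Total Volume = Mean Volume per ha * Total Area
Total Volume = 130.6 m^3/ha * 60.7 ha
Total Volume = 7927 m^3

7927


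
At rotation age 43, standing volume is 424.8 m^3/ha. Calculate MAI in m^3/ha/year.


Formula: MAI = Total Volume / Stand Age
MAI = 424.8 m^3/ha / 43 years
MAI = 9.88 m^3/ha/year

9.88


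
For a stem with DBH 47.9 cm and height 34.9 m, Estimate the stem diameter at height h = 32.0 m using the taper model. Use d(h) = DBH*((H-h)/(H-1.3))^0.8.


Taper: d(h) = DBH * ((H - h) / (H - 1.3))^0.8
Numerator = H - h = 34.9 - 32.0 = 2.9 m
Denominator = H - 1.3 = 34.9 - 1.3 = 33.6 m
Ratio = 2.9 / 33.6 = 0.08631
d = 47.9 * 0.08631^0.8 = 6.7 cm

6.7


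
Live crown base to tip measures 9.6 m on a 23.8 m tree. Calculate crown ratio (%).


Formula: Crown Ratio = (Crown Length / Total Height) * 100
CR = (9.6 m / 23.8 m) * 100
CR = 0.4034 * 100 = 40.3%

40.3


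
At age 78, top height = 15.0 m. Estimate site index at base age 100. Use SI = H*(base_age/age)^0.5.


Formula: SI = H_dom * (base_age / age)^0.5
Age ratio = 100 / 78 = 1.28205
sqrt(age_ratio) = 1.13228
SI = 15.0 * 1.13228 = 17.0 m

17.0


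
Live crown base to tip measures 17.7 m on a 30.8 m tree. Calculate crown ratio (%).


Formula: Crown Ratio = (Crown Length / Total Height) * 100
CR = (17.7 m / 30.8 m) * 100
CR = 0.5747 * 100 = 57.5%

57.5


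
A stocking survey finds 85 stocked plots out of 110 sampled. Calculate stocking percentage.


Formula: Stocking % = stocked plots / total plots * 100
Stocking = 85 / 110 * 100
Stocking = 0.7727 * 100 = 77.3%

77.3


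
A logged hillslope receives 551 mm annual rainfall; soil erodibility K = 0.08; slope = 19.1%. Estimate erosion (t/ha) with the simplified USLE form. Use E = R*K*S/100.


Formula: E = R * K * S / 100  (simplified USLE)
R * K = 551 * 0.08 = 44.08
E = 44.08 * 19.1 / 100 = 8.42 t/ha

8.42


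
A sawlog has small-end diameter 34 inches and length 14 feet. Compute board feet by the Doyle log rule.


Doyle: BF = (D - 4)^2 * L / 16
Adjusted diameter = 34 - 4 = 30 in
(D-4)^2 = 30^2 = 900
BF = 900 * 14 / 16 = 788 BF

788


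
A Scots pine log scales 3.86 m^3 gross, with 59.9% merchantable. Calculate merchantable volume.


Formula: MV = V_total * (merchantable_pct / 100)
Merchantable fraction = 59.9% / 100 = 0.599
MV = 3.86 m^3 * 0.599 = 2.312 m^3

2.312


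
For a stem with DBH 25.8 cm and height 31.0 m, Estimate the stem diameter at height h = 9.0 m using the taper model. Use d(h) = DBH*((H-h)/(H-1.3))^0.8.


Taper: d(h) = DBH * ((H - h) / (H - 1.3))^0.8
Numerator = H - h = 31.0 - 9.0 = 22.0 m
Denominator = H - 1.3 = 31.0 - 1.3 = 29.7 m
Ratio = 22.0 / 29.7 = 0.74074
d = 25.8 * 0.74074^0.8 = 20.3 cm

20.3


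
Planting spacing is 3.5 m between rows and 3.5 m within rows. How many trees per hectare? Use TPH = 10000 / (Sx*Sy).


Formula: TPH = 10000 m^2/ha / (spacing_x * spacing_y)
Area per tree = 3.5 m * 3.5 m = 12.25 m^2
TPH = 10000 / 12.25 = 816 trees/ha

816


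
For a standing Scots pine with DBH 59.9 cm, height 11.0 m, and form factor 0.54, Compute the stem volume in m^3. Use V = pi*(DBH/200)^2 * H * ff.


Formula: V = pi * (DBH/200)^2 * H * ff
Radius = DBH/200 = 59.9/200 = 0.2995 m
Radius^2 = 0.2995^2 = 0.08970025 m^2
V = pi * 0.08970025 * 11.0 * 0.54
V = 1.674 m^3

1.674


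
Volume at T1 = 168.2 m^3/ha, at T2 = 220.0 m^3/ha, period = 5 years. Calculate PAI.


Formula: PAI = (V_T2 - V_T1) / (T2 - T1)
Volume increment = 220.0 - 168.2 = 51.8 m^3/ha
PAI = 51.8 / 5 = 10.36 m^3/ha/year

10.36


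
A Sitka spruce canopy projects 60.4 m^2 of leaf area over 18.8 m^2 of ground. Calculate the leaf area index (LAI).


Formula: LAI = total leaf area / ground area  (dimensionless)
LAI = 60.4 m^2 / 18.8 m^2
LAI = 3.21

3.21


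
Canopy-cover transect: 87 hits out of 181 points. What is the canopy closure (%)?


Formula: Canopy closure = covered points / total points * 100
Closure = 87 / 181 * 100
Closure = 0.4807 * 100 = 48.1%

48.1


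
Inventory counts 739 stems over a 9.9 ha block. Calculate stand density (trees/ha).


Formula: Stand Density = N_trees / Area_ha
Density = 739 trees / 9.9 ha
Density = 75 trees/ha

75


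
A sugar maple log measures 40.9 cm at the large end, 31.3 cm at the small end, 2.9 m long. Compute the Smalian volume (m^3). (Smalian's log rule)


Smalian: V = (A1 + A2)/2 * L,  A = pi*(D/200)^2
A1 = pi*(40.9/200)^2 = 0.131382 m^2
A2 = pi*(31.3/200)^2 = 0.076945 m^2
V = (0.131382+0.076945)/2*2.9 = 0.3021 m^3

0.3021


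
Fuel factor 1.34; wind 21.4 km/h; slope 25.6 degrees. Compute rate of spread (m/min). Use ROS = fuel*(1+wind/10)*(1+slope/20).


Formula: ROS = fuel * (1 + wind/10) * (1 + slope/20)
Wind factor = 1 + 21.4/10 = 3.14
Slope factor = 1 + 25.6/20 = 2.28
ROS = 1.34 * 3.14 * 2.28 = 9.59 m/min

9.59


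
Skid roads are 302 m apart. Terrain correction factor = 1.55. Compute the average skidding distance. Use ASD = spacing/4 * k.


Formula: ASD = (spacing / 4) * correction
Uncorrected distance = spacing / 4 = 302 / 4 = 75.5 m
ASD = 75.5 * 1.55 = 117 m

117


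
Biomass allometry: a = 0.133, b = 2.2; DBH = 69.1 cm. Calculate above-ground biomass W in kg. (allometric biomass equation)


Formula: W = a * DBH^b  (allometric power law)
DBH^b = 69.1^2.2 = 11139.1411
W = 0.133 * 11139.1411 = 1481.5 kg

1481.5


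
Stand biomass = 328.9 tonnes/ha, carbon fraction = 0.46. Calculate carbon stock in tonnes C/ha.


Formula: Carbon Stock = Biomass * Carbon Fraction
C = 328.9 t/ha * 0.46
C = 151.3 t C/ha

151.3


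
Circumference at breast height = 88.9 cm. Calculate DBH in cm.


Formula: DBH = C / pi
DBH = 88.9 / pi
pi = 3.14159...
DBH = 28.3 cm

28.3


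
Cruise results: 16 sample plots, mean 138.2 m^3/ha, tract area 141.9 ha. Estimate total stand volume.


Formula: Total Volume = Mean Volume per ha * Total Area
Total Volume = 138.2 m^3/ha * 141.9 ha
Total Volume = 19611 m^3

19611


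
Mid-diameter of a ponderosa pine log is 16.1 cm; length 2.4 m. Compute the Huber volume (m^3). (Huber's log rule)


Huber: V = Am * L,  Am = pi*(Dm/200)^2
Am = pi*(16.1/200)^2 = 0.020358 m^2
V = 0.020358*2.4 = 0.0489 m^3

0.0489


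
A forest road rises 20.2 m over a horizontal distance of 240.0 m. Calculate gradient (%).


Formula: Gradient = rise / run * 100
Gradient = 20.2 / 240.0 * 100 = 8.4%

8.4


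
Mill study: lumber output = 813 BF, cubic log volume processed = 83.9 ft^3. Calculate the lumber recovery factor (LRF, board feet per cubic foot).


Formula: LRF = Lumber Output (BF) / Log Input (ft^3)
LRF = 813 BF / 83.9 ft^3
LRF = 9.69 BF/ft^3

9.69


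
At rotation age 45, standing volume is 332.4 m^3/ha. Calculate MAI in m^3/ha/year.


Formula: MAI = Total Volume / Stand Age
MAI = 332.4 m^3/ha / 45 years
MAI = 7.39 m^3/ha/year

7.39


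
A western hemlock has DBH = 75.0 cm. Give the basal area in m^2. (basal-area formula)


Formula: BA = pi * (DBH/2)^2 / 10000  (cm^2 to m^2)
Radius = DBH/2 = 75.0/2 = 37.5 cm
BA = pi * 37.5^2 / 10000
   = 4417.8647 cm^2 / 10000
   = 0.4418 m^2

0.4418


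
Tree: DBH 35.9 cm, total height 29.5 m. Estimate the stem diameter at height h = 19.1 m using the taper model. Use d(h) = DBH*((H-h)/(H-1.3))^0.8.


Taper: d(h) = DBH * ((H - h) / (H - 1.3))^0.8
Numerator = H - h = 29.5 - 19.1 = 10.4 m
Denominator = H - 1.3 = 29.5 - 1.3 = 28.2 m
Ratio = 10.4 / 28.2 = 0.36879
d = 35.9 * 0.36879^0.8 = 16.2 cm

16.2


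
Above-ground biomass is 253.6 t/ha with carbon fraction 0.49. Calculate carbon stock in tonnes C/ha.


Formula: Carbon Stock = Biomass * Carbon Fraction
C = 253.6 t/ha * 0.49
C = 124.3 t C/ha

124.3


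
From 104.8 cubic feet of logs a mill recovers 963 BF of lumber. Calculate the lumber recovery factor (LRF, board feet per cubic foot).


Formula: LRF = Lumber Output (BF) / Log Input (ft^3)
LRF = 963 BF / 104.8 ft^3
LRF = 9.19 BF/ft^3

9.19


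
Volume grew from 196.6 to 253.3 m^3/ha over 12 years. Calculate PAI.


Formula: PAI = (V_T2 - V_T1) / (T2 - T1)
Volume increment = 253.3 - 196.6 = 56.7 m^3/ha
PAI = 56.7 / 12 = 4.73 m^3/ha/year

4.73


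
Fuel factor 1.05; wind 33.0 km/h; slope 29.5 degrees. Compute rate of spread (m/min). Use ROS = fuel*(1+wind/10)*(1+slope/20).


Formula: ROS = fuel * (1 + wind/10) * (1 + slope/20)
Wind factor = 1 + 33.0/10 = 4.3
Slope factor = 1 + 29.5/20 = 2.475
ROS = 1.05 * 4.3 * 2.475 = 11.17 m/min

11.17


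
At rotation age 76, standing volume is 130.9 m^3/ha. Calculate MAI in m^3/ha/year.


Formula: MAI = Total Volume / Stand Age
MAI = 130.9 m^3/ha / 76 years
MAI = 1.72 m^3/ha/year

1.72


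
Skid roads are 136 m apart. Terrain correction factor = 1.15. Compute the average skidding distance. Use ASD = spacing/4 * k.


Formula: ASD = (spacing / 4) * correction
Uncorrected distance = spacing / 4 = 136 / 4 = 34 m
ASD = 34 * 1.15 = 39 m

39


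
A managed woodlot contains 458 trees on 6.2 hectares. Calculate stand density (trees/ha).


Formula: Stand Density = N_trees / Area_ha
Density = 458 trees / 6.2 ha
Density = 74 trees/ha

74


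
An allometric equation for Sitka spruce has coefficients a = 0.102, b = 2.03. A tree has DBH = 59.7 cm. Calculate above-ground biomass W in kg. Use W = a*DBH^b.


Formula: W = a * DBH^b  (allometric power law)
DBH^b = 59.7^2.03 = 4029.2841
W = 0.102 * 4029.2841 = 411.0 kg

411.0


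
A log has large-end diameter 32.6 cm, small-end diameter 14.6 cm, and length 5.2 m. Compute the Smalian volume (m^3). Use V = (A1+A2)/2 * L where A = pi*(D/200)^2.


Smalian: V = (A1 + A2)/2 * L,  A = pi*(D/200)^2
A1 = pi*(32.6/200)^2 = 0.083469 m^2
A2 = pi*(14.6/200)^2 = 0.016742 m^2
V = (0.083469+0.016742)/2*5.2 = 0.2605 m^3

0.2605


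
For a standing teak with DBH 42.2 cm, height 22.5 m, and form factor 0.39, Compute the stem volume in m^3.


Formula: V = pi * (DBH/200)^2 * H * ff
Radius = DBH/200 = 42.2/200 = 0.211 m
Radius^2 = 0.211^2 = 0.044521 m^2
V = pi * 0.044521 * 22.5 * 0.39
V = 1.227 m^3

1.227


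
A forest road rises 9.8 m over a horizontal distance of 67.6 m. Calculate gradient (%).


Formula: Gradient = rise / run * 100
Gradient = 9.8 / 67.6 * 100 = 14.5%

14.5


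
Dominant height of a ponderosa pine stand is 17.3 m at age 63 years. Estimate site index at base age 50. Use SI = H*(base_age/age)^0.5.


Formula: SI = H_dom * (base_age / age)^0.5
Age ratio = 50 / 63 = 0.79365
sqrt(age_ratio) = 0.89087
SI = 17.3 * 0.89087 = 15.4 m

15.4


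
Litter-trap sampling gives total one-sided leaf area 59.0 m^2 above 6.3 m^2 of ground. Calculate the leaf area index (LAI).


Formula: LAI = total leaf area / ground area  (dimensionless)
LAI = 59.0 m^2 / 6.3 m^2
LAI = 9.37

9.37


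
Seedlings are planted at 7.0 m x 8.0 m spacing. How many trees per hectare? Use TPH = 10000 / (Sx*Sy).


Formula: TPH = 10000 m^2/ha / (spacing_x * spacing_y)
Area per tree = 7.0 m * 8.0 m = 56.0 m^2
TPH = 10000 / 56.0 = 179 trees/ha

179


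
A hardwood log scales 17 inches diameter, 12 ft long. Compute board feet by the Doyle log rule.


Doyle: BF = (D - 4)^2 * L / 16
Adjusted diameter = 17 - 4 = 13 in
(D-4)^2 = 13^2 = 169
BF = 169 * 12 / 16 = 127 BF

127


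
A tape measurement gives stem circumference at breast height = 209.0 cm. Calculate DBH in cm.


Formula: DBH = C / pi
DBH = 209.0 / pi
pi = 3.14159...
DBH = 66.5 cm

66.5


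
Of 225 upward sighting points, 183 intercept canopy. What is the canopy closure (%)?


Formula: Canopy closure = covered points / total points * 100
Closure = 183 / 225 * 100
Closure = 0.8133 * 100 = 81.3%

81.3


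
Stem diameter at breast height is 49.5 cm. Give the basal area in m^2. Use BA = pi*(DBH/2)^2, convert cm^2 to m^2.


Formula: BA = pi * (DBH/2)^2 / 10000  (cm^2 to m^2)
Radius = DBH/2 = 49.5/2 = 24.75 cm
BA = pi * 24.75^2 / 10000
   = 1924.4218 cm^2 / 10000
   = 0.1924 m^2

0.1924


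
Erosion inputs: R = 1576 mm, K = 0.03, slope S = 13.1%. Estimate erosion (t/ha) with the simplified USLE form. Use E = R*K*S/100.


Formula: E = R * K * S / 100  (simplified USLE)
R * K = 1576 * 0.03 = 47.28
E = 47.28 * 13.1 / 100 = 6.19 t/ha

6.19


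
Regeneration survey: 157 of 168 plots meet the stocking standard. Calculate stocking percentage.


Formula: Stocking % = stocked plots / total plots * 100
Stocking = 157 / 168 * 100
Stocking = 0.9345 * 100 = 93.5%

93.5


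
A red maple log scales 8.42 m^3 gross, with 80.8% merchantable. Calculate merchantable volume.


Formula: MV = V_total * (merchantable_pct / 100)
Merchantable fraction = 80.8% / 100 = 0.808
MV = 8.42 m^3 * 0.808 = 6.803 m^3

6.803


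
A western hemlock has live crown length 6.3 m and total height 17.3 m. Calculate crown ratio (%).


Formula: Crown Ratio = (Crown Length / Total Height) * 100
CR = (6.3 m / 17.3 m) * 100
CR = 0.3642 * 100 = 36.4%

36.4


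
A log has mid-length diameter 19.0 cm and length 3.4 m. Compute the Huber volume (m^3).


Huber: V = Am * L,  Am = pi*(Dm/200)^2
Am = pi*(19.0/200)^2 = 0.028353 m^2
V = 0.028353*3.4 = 0.0964 m^3

0.0964


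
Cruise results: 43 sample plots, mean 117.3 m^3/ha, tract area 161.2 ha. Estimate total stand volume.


Formula: Total Volume = Mean Volume per ha * Total Area
Total Volume = 117.3 m^3/ha * 161.2 ha
Total Volume = 18909 m^3

18909


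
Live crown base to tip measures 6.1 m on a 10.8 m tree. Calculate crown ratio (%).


Formula: Crown Ratio = (Crown Length / Total Height) * 100
CR = (6.1 m / 10.8 m) * 100
CR = 0.5648 * 100 = 56.5%

56.5


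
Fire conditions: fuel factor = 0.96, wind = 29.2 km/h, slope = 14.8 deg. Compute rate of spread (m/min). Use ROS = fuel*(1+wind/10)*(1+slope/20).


Formula: ROS = fuel * (1 + wind/10) * (1 + slope/20)
Wind factor = 1 + 29.2/10 = 3.92
Slope factor = 1 + 14.8/20 = 1.74
ROS = 0.96 * 3.92 * 1.74 = 6.55 m/min

6.55


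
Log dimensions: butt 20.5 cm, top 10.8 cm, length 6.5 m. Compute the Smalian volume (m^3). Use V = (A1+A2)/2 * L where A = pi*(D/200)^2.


Smalian: V = (A1 + A2)/2 * L,  A = pi*(D/200)^2
A1 = pi*(20.5/200)^2 = 0.033006 m^2
A2 = pi*(10.8/200)^2 = 0.009161 m^2
V = (0.033006+0.009161)/2*6.5 = 0.137 m^3

0.137


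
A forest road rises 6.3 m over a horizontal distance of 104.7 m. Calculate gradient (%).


Formula: Gradient = rise / run * 100
Gradient = 6.3 / 104.7 * 100 = 6.0%

6.0


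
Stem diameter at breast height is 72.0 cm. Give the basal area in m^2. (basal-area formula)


Formula: BA = pi * (DBH/2)^2 / 10000  (cm^2 to m^2)
Radius = DBH/2 = 72.0/2 = 36.0 cm
BA = pi * 36.0^2 / 10000
   = 4071.5041 cm^2 / 10000
   = 0.4072 m^2

0.4072


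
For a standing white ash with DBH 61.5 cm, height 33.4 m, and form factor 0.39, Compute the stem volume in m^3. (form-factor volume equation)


Formula: V = pi * (DBH/200)^2 * H * ff
Radius = DBH/200 = 61.5/200 = 0.3075 m
Radius^2 = 0.3075^2 = 0.09455625 m^2
V = pi * 0.09455625 * 33.4 * 0.39
V = 3.869 m^3

3.869


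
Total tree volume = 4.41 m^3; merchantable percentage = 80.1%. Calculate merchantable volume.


Formula: MV = V_total * (merchantable_pct / 100)
Merchantable fraction = 80.1% / 100 = 0.801
MV = 4.41 m^3 * 0.801 = 3.532 m^3

3.532


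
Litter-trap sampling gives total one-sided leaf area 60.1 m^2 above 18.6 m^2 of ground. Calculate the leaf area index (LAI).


Formula: LAI = total leaf area / ground area  (dimensionless)
LAI = 60.1 m^2 / 18.6 m^2
LAI = 3.23

3.23


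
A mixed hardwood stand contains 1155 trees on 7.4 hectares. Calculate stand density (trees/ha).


Formula: Stand Density = N_trees / Area_ha
Density = 1155 trees / 7.4 ha
Density = 156 trees/ha

156


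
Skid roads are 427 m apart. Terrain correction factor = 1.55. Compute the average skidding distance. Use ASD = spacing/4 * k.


Formula: ASD = (spacing / 4) * correction
Uncorrected distance = spacing / 4 = 427 / 4 = 106.75 m
ASD = 106.75 * 1.55 = 165 m

165


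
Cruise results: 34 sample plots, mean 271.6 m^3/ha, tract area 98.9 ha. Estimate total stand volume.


Formula: Total Volume = Mean Volume per ha * Total Area
Total Volume = 271.6 m^3/ha * 98.9 ha
Total Volume = 26861 m^3

26861


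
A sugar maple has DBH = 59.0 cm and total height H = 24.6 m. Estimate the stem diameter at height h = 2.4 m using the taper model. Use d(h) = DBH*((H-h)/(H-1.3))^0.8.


Taper: d(h) = DBH * ((H - h) / (H - 1.3))^0.8
Numerator = H - h = 24.6 - 2.4 = 22.2 m
Denominator = H - 1.3 = 24.6 - 1.3 = 23.3 m
Ratio = 22.2 / 23.3 = 0.95279
d = 59.0 * 0.95279^0.8 = 56.8 cm

56.8


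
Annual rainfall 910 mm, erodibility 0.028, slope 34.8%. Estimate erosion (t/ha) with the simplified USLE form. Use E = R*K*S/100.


Formula: E = R * K * S / 100  (simplified USLE)
R * K = 910 * 0.028 = 25.48
E = 25.48 * 34.8 / 100 = 8.87 t/ha

8.87


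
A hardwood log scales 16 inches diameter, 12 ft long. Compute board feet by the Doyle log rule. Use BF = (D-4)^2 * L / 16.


Doyle: BF = (D - 4)^2 * L / 16
Adjusted diameter = 16 - 4 = 12 in
(D-4)^2 = 12^2 = 144
BF = 144 * 12 / 16 = 108 BF

108


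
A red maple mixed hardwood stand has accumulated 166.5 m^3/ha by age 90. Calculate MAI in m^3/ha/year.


Formula: MAI = Total Volume / Stand Age
MAI = 166.5 m^3/ha / 90 years
MAI = 1.85 m^3/ha/year

1.85


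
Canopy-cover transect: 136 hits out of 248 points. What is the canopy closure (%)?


Formula: Canopy closure = covered points / total points * 100
Closure = 136 / 248 * 100
Closure = 0.5484 * 100 = 54.8%

54.8


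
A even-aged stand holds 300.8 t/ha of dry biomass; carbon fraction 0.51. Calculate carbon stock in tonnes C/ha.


Formula: Carbon Stock = Biomass * Carbon Fraction
C = 300.8 t/ha * 0.51
C = 153.4 t C/ha

153.4


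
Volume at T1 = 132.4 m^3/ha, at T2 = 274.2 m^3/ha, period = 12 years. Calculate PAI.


Formula: PAI = (V_T2 - V_T1) / (T2 - T1)
Volume increment = 274.2 - 132.4 = 141.8 m^3/ha
PAI = 141.8 / 12 = 11.82 m^3/ha/year

11.82


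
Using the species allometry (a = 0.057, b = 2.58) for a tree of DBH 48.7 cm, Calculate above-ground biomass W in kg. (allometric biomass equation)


Formula: W = a * DBH^b  (allometric power law)
DBH^b = 48.7^2.58 = 22585.2405
W = 0.057 * 22585.2405 = 1287.4 kg

1287.4


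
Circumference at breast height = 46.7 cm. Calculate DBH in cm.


Formula: DBH = C / pi
DBH = 46.7 / pi
pi = 3.14159...
DBH = 14.9 cm

14.9


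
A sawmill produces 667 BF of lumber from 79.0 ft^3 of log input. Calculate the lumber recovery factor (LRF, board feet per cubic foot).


Formula: LRF = Lumber Output (BF) / Log Input (ft^3)
LRF = 667 BF / 79.0 ft^3
LRF = 8.44 BF/ft^3

8.44


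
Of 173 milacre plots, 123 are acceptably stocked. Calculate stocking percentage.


Formula: Stocking % = stocked plots / total plots * 100
Stocking = 123 / 173 * 100
Stocking = 0.711 * 100 = 71.1%

71.1


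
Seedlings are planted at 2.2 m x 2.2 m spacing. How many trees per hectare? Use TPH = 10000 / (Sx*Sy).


Formula: TPH = 10000 m^2/ha / (spacing_x * spacing_y)
Area per tree = 2.2 m * 2.2 m = 4.84 m^2
TPH = 10000 / 4.84 = 2066 trees/ha

2066


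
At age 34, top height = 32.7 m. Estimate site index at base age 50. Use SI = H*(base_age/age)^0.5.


Formula: SI = H_dom * (base_age / age)^0.5
Age ratio = 50 / 34 = 1.47059
sqrt(age_ratio) = 1.21268
SI = 32.7 * 1.21268 = 39.7 m

39.7


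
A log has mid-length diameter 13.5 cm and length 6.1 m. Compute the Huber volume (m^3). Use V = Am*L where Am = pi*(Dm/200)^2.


Huber: V = Am * L,  Am = pi*(Dm/200)^2
Am = pi*(13.5/200)^2 = 0.014314 m^2
V = 0.014314*6.1 = 0.0873 m^3

0.0873


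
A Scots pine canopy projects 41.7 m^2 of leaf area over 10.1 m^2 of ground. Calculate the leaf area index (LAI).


Formula: LAI = total leaf area / ground area  (dimensionless)
LAI = 41.7 m^2 / 10.1 m^2
LAI = 4.13

4.13


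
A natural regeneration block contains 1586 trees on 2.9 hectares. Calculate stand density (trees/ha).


Formula: Stand Density = N_trees / Area_ha
Density = 1586 trees / 2.9 ha
Density = 547 trees/ha

547


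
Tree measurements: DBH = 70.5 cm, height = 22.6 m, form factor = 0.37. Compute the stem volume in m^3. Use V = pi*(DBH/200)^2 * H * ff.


Formula: V = pi * (DBH/200)^2 * H * ff
Radius = DBH/200 = 70.5/200 = 0.3525 m
Radius^2 = 0.3525^2 = 0.12425625 m^2
V = pi * 0.12425625 * 22.6 * 0.37
V = 3.264 m^3

3.264


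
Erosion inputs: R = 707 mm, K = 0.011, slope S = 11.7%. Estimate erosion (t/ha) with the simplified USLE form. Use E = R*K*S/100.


Formula: E = R * K * S / 100  (simplified USLE)
R * K = 707 * 0.011 = 7.777
E = 7.777 * 11.7 / 100 = 0.91 t/ha

0.91


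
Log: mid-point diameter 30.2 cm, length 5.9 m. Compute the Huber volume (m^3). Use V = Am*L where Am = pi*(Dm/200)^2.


Huber: V = Am * L,  Am = pi*(Dm/200)^2
Am = pi*(30.2/200)^2 = 0.071631 m^2
V = 0.071631*5.9 = 0.4226 m^3

0.4226


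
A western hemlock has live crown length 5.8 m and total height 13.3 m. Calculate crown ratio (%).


Formula: Crown Ratio = (Crown Length / Total Height) * 100
CR = (5.8 m / 13.3 m) * 100
CR = 0.4361 * 100 = 43.6%

43.6


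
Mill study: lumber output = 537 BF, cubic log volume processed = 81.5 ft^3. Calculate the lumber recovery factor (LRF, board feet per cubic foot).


Formula: LRF = Lumber Output (BF) / Log Input (ft^3)
LRF = 537 BF / 81.5 ft^3
LRF = 6.59 BF/ft^3

6.59


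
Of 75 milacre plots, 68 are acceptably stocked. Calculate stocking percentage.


Formula: Stocking % = stocked plots / total plots * 100
Stocking = 68 / 75 * 100
Stocking = 0.9067 * 100 = 90.7%

90.7


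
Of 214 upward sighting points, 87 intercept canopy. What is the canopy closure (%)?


Formula: Canopy closure = covered points / total points * 100
Closure = 87 / 214 * 100
Closure = 0.4065 * 100 = 40.7%

40.7


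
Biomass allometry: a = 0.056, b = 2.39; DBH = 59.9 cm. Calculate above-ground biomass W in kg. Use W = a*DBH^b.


Formula: W = a * DBH^b  (allometric power law)
DBH^b = 59.9^2.39 = 17703.1319
W = 0.056 * 17703.1319 = 991.4 kg

991.4


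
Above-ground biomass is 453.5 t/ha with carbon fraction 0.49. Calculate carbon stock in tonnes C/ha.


Formula: Carbon Stock = Biomass * Carbon Fraction
C = 453.5 t/ha * 0.49
C = 222.2 t C/ha

222.2


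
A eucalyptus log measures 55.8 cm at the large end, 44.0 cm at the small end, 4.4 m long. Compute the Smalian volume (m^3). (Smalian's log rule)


Smalian: V = (A1 + A2)/2 * L,  A = pi*(D/200)^2
A1 = pi*(55.8/200)^2 = 0.244545 m^2
A2 = pi*(44.0/200)^2 = 0.152053 m^2
V = (0.244545+0.152053)/2*4.4 = 0.8725 m^3

0.8725


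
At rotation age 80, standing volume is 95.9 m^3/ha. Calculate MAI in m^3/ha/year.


Formula: MAI = Total Volume / Stand Age
MAI = 95.9 m^3/ha / 80 years
MAI = 1.2 m^3/ha/year

1.2


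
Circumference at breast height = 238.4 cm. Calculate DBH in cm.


Formula: DBH = C / pi
DBH = 238.4 / pi
pi = 3.14159...
DBH = 75.9 cm

75.9


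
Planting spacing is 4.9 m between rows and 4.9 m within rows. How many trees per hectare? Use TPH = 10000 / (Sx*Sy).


Formula: TPH = 10000 m^2/ha / (spacing_x * spacing_y)
Area per tree = 4.9 m * 4.9 m = 24.01 m^2
TPH = 10000 / 24.01 = 416 trees/ha

416


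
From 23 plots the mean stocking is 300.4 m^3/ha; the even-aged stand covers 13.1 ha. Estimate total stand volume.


Formula: Total Volume = Mean Volume per ha * Total Area
Total Volume = 300.4 m^3/ha * 13.1 ha
Total Volume = 3935 m^3

3935


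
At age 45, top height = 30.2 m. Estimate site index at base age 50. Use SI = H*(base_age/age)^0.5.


Formula: SI = H_dom * (base_age / age)^0.5
Age ratio = 50 / 45 = 1.11111
sqrt(age_ratio) = 1.05409
SI = 30.2 * 1.05409 = 31.8 m

31.8


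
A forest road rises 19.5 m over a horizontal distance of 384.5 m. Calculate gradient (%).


Formula: Gradient = rise / run * 100
Gradient = 19.5 / 384.5 * 100 = 5.1%

5.1


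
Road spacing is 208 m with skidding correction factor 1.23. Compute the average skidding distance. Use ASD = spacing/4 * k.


Formula: ASD = (spacing / 4) * correction
Uncorrected distance = spacing / 4 = 208 / 4 = 52 m
ASD = 52 * 1.23 = 64 m

64


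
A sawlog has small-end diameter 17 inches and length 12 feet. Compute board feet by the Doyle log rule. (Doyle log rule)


Doyle: BF = (D - 4)^2 * L / 16
Adjusted diameter = 17 - 4 = 13 in
(D-4)^2 = 13^2 = 169
BF = 169 * 12 / 16 = 127 BF

127


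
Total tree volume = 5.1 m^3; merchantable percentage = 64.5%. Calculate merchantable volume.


Formula: MV = V_total * (merchantable_pct / 100)
Merchantable fraction = 64.5% / 100 = 0.645
MV = 5.1 m^3 * 0.645 = 3.29 m^3

3.29


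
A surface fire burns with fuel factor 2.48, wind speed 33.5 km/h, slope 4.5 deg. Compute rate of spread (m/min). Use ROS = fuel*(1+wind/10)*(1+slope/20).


Formula: ROS = fuel * (1 + wind/10) * (1 + slope/20)
Wind factor = 1 + 33.5/10 = 4.35
Slope factor = 1 + 4.5/20 = 1.225
ROS = 2.48 * 4.35 * 1.225 = 13.22 m/min

13.22


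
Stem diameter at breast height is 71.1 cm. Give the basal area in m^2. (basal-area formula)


Formula: BA = pi * (DBH/2)^2 / 10000  (cm^2 to m^2)
Radius = DBH/2 = 71.1/2 = 35.55 cm
BA = pi * 35.55^2 / 10000
   = 3970.3526 cm^2 / 10000
   = 0.397 m^2

0.397


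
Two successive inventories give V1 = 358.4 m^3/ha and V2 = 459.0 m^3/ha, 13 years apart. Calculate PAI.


Formula: PAI = (V_T2 - V_T1) / (T2 - T1)
Volume increment = 459.0 - 358.4 = 100.6 m^3/ha
PAI = 100.6 / 13 = 7.74 m^3/ha/year

7.74


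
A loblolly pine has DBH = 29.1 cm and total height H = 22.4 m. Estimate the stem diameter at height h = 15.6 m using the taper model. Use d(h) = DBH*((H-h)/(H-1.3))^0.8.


Taper: d(h) = DBH * ((H - h) / (H - 1.3))^0.8
Numerator = H - h = 22.4 - 15.6 = 6.8 m
Denominator = H - 1.3 = 22.4 - 1.3 = 21.1 m
Ratio = 6.8 / 21.1 = 0.32227
d = 29.1 * 0.32227^0.8 = 11.8 cm

11.8


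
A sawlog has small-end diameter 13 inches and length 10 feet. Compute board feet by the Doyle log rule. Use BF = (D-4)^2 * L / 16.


Doyle: BF = (D - 4)^2 * L / 16
Adjusted diameter = 13 - 4 = 9 in
(D-4)^2 = 9^2 = 81
BF = 81 * 10 / 16 = 51 BF

51


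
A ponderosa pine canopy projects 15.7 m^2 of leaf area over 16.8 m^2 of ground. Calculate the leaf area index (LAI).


Formula: LAI = total leaf area / ground area  (dimensionless)
LAI = 15.7 m^2 / 16.8 m^2
LAI = 0.93

0.93


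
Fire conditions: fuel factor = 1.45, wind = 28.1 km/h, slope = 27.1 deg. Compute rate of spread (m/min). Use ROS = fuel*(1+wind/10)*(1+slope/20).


Formula: ROS = fuel * (1 + wind/10) * (1 + slope/20)
Wind factor = 1 + 28.1/10 = 3.81
Slope factor = 1 + 27.1/20 = 2.355
ROS = 1.45 * 3.81 * 2.355 = 13.01 m/min

13.01


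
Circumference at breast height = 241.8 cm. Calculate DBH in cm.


Formula: DBH = C / pi
DBH = 241.8 / pi
pi = 3.14159...
DBH = 77.0 cm

77.0


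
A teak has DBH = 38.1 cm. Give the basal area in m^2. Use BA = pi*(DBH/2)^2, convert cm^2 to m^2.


Formula: BA = pi * (DBH/2)^2 / 10000  (cm^2 to m^2)
Radius = DBH/2 = 38.1/2 = 19.05 cm
BA = pi * 19.05^2 / 10000
   = 1140.0918 cm^2 / 10000
   = 0.114 m^2

0.114


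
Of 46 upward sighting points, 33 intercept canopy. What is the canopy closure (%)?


Formula: Canopy closure = covered points / total points * 100
Closure = 33 / 46 * 100
Closure = 0.7174 * 100 = 71.7%

71.7


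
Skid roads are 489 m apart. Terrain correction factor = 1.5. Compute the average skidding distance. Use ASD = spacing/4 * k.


Formula: ASD = (spacing / 4) * correction
Uncorrected distance = spacing / 4 = 489 / 4 = 122.25 m
ASD = 122.25 * 1.5 = 183 m

183


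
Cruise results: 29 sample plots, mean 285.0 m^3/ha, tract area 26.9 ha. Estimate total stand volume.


Formula: Total Volume = Mean Volume per ha * Total Area
Total Volume = 285.0 m^3/ha * 26.9 ha
Total Volume = 7667 m^3

7667


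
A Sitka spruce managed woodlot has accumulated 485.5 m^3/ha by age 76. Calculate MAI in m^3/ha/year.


Formula: MAI = Total Volume / Stand Age
MAI = 485.5 m^3/ha / 76 years
MAI = 6.39 m^3/ha/year

6.39


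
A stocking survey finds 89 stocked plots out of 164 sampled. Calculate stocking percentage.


Formula: Stocking % = stocked plots / total plots * 100
Stocking = 89 / 164 * 100
Stocking = 0.5427 * 100 = 54.3%

54.3


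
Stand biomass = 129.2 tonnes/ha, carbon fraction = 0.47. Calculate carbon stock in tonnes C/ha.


Formula: Carbon Stock = Biomass * Carbon Fraction
C = 129.2 t/ha * 0.47
C = 60.7 t C/ha

60.7


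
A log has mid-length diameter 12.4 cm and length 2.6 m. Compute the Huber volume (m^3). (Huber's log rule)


Huber: V = Am * L,  Am = pi*(Dm/200)^2
Am = pi*(12.4/200)^2 = 0.012076 m^2
V = 0.012076*2.6 = 0.0314 m^3

0.0314


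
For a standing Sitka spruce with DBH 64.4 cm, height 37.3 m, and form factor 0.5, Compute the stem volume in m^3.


Formula: V = pi * (DBH/200)^2 * H * ff
Radius = DBH/200 = 64.4/200 = 0.322 m
Radius^2 = 0.322^2 = 0.103684 m^2
V = pi * 0.103684 * 37.3 * 0.5
V = 6.075 m^3

6.075


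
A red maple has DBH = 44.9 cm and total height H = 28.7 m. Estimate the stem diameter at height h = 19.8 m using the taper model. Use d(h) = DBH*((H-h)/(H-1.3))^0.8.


Taper: d(h) = DBH * ((H - h) / (H - 1.3))^0.8
Numerator = H - h = 28.7 - 19.8 = 8.9 m
Denominator = H - 1.3 = 28.7 - 1.3 = 27.4 m
Ratio = 8.9 / 27.4 = 0.32482
d = 44.9 * 0.32482^0.8 = 18.3 cm

18.3


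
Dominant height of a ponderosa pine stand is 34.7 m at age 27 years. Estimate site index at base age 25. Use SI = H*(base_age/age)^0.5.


Formula: SI = H_dom * (base_age / age)^0.5
Age ratio = 25 / 27 = 0.92593
sqrt(age_ratio) = 0.96225
SI = 34.7 * 0.96225 = 33.4 m

33.4


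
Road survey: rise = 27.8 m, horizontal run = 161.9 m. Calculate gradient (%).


Formula: Gradient = rise / run * 100
Gradient = 27.8 / 161.9 * 100 = 17.2%

17.2


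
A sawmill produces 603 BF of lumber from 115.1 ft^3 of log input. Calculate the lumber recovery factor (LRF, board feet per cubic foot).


Formula: LRF = Lumber Output (BF) / Log Input (ft^3)
LRF = 603 BF / 115.1 ft^3
LRF = 5.24 BF/ft^3

5.24


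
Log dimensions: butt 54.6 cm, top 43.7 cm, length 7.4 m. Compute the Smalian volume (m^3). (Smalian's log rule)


Smalian: V = (A1 + A2)/2 * L,  A = pi*(D/200)^2
A1 = pi*(54.6/200)^2 = 0.23414 m^2
A2 = pi*(43.7/200)^2 = 0.149987 m^2
V = (0.23414+0.149987)/2*7.4 = 1.4213 m^3

1.4213


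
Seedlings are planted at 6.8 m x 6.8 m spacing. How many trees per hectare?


Formula: TPH = 10000 m^2/ha / (spacing_x * spacing_y)
Area per tree = 6.8 m * 6.8 m = 46.24 m^2
TPH = 10000 / 46.24 = 216 trees/ha

216


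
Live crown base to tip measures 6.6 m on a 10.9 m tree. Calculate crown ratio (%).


Formula: Crown Ratio = (Crown Length / Total Height) * 100
CR = (6.6 m / 10.9 m) * 100
CR = 0.6055 * 100 = 60.6%

60.6


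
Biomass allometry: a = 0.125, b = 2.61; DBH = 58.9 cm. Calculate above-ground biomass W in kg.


Formula: W = a * DBH^b  (allometric power law)
DBH^b = 58.9^2.61 = 41687.0266
W = 0.125 * 41687.0266 = 5210.9 kg

5210.9


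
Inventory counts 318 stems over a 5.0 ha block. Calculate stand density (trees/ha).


Formula: Stand Density = N_trees / Area_ha
Density = 318 trees / 5.0 ha
Density = 64 trees/ha

64


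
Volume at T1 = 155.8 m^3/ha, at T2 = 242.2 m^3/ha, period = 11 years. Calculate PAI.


Formula: PAI = (V_T2 - V_T1) / (T2 - T1)
Volume increment = 242.2 - 155.8 = 86.4 m^3/ha
PAI = 86.4 / 11 = 7.85 m^3/ha/year

7.85


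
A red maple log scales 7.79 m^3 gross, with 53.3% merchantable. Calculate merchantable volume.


Formula: MV = V_total * (merchantable_pct / 100)
Merchantable fraction = 53.3% / 100 = 0.533
MV = 7.79 m^3 * 0.533 = 4.152 m^3

4.152


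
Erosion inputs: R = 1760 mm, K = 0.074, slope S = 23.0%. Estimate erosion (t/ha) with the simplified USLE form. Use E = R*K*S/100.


Formula: E = R * K * S / 100  (simplified USLE)
R * K = 1760 * 0.074 = 130.24
E = 130.24 * 23.0 / 100 = 29.96 t/ha

29.96


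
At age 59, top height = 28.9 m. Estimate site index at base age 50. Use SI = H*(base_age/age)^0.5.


Formula: SI = H_dom * (base_age / age)^0.5
Age ratio = 50 / 59 = 0.84746
sqrt(age_ratio) = 0.92057
SI = 28.9 * 0.92057 = 26.6 m

26.6


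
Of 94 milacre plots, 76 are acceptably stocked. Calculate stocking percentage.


Formula: Stocking % = stocked plots / total plots * 100
Stocking = 76 / 94 * 100
Stocking = 0.8085 * 100 = 80.9%

80.9


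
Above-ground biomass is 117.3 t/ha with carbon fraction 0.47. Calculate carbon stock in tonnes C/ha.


Formula: Carbon Stock = Biomass * Carbon Fraction
C = 117.3 t/ha * 0.47
C = 55.1 t C/ha

55.1


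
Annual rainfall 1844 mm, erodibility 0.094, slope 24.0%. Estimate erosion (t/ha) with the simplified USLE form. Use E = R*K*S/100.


Formula: E = R * K * S / 100  (simplified USLE)
R * K = 1844 * 0.094 = 173.336
E = 173.336 * 24.0 / 100 = 41.6 t/ha

41.6


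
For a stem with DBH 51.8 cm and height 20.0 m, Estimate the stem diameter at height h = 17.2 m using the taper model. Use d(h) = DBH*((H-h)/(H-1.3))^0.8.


Taper: d(h) = DBH * ((H - h) / (H - 1.3))^0.8
Numerator = H - h = 20.0 - 17.2 = 2.8 m
Denominator = H - 1.3 = 20.0 - 1.3 = 18.7 m
Ratio = 2.8 / 18.7 = 0.14973
d = 51.8 * 0.14973^0.8 = 11.3 cm

11.3


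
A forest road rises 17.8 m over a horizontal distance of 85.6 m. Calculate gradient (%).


Formula: Gradient = rise / run * 100
Gradient = 17.8 / 85.6 * 100 = 20.8%

20.8


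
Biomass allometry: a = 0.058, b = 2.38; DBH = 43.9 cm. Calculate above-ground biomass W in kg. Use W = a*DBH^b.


Formula: W = a * DBH^b  (allometric power law)
DBH^b = 43.9^2.38 = 8110.8348
W = 0.058 * 8110.8348 = 470.4 kg

470.4


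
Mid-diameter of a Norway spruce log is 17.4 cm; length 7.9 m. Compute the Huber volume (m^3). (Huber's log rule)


Huber: V = Am * L,  Am = pi*(Dm/200)^2
Am = pi*(17.4/200)^2 = 0.023779 m^2
V = 0.023779*7.9 = 0.1879 m^3

0.1879
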